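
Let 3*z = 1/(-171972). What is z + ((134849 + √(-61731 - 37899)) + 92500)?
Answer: 117292986683/515916 + 9*I*√1230 ≈ 2.2735e+5 + 315.64*I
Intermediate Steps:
z = -1/515916 (z = (⅓)/(-171972) = (⅓)*(-1/171972) = -1/515916 ≈ -1.9383e-6)
z + ((134849 + √(-61731 - 37899)) + 92500) = -1/515916 + ((134849 + √(-61731 - 37899)) + 92500) = -1/515916 + ((134849 + √(-99630)) + 92500) = -1/515916 + ((134849 + 9*I*√1230) + 92500) = -1/515916 + (227349 + 9*I*√1230) = 117292986683/515916 + 9*I*√1230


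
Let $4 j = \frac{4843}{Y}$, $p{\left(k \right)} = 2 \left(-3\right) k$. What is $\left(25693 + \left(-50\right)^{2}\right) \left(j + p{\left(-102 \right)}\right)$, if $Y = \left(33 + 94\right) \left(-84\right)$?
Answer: $\frac{736131099253}{42672} \approx 1.7251 \cdot 10^{7}$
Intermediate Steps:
$Y = -10668$ ($Y = 127 \left(-84\right) = -10668$)
$p{\left(k \right)} = - 6 k$
$j = - \frac{4843}{42672}$ ($j = \frac{4843 \frac{1}{-10668}}{4} = \frac{4843 \left(- \frac{1}{10668}\right)}{4} = \frac{1}{4} \left(- \frac{4843}{10668}\right) = - \frac{4843}{42672} \approx -0.11349$)
$\left(25693 + \left(-50\right)^{2}\right) \left(j + p{\left(-102 \right)}\right) = \left(25693 + \left(-50\right)^{2}\right) \left(- \frac{4843}{42672} - -612\right) = \left(25693 + 2500\right) \left(- \frac{4843}{42672} + 612\right) = 28193 \cdot \frac{26110421}{42672} = \frac{736131099253}{42672}$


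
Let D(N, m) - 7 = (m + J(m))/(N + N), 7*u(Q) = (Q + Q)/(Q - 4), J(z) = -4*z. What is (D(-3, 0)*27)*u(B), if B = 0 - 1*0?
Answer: 0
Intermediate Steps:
B = 0 (B = 0 + 0 = 0)
u(Q) = 2*Q/(7*(-4 + Q)) (u(Q) = ((Q + Q)/(Q - 4))/7 = ((2*Q)/(-4 + Q))/7 = (2*Q/(-4 + Q))/7 = 2*Q/(7*(-4 + Q)))
D(N, m) = 7 - 3*m/(2*N) (D(N, m) = 7 + (m - 4*m)/(N + N) = 7 + (-3*m)/((2*N)) = 7 + (-3*m)*(1/(2*N)) = 7 - 3*m/(2*N))
(D(-3, 0)*27)*u(B) = ((7 - 3/2*0/(-3))*27)*((2/7)*0/(-4 + 0)) = ((7 - 3/2*0*(-1/3))*27)*((2/7)*0/(-4)) = ((7 + 0)*27)*((2/7)*0*(-1/4)) = (7*27)*0 = 189*0 = 0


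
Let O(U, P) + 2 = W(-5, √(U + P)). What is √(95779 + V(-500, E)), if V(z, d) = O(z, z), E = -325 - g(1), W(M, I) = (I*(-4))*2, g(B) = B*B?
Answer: √(95777 - 80*I*√10) ≈ 309.48 - 0.409*I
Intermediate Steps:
g(B) = B²
W(M, I) = -8*I (W(M, I) = -4*I*2 = -8*I)
E = -326 (E = -325 - 1*1² = -325 - 1*1 = -325 - 1 = -326)
O(U, P) = -2 - 8*√(P + U) (O(U, P) = -2 - 8*√(U + P) = -2 - 8*√(P + U))
V(z, d) = -2 - 8*√2*√z (V(z, d) = -2 - 8*√(z + z) = -2 - 8*√2*√z)
√(95779 + V(-500, E)) = √(95779 + (-2 - 8*√2*√(-500))) = √(95779 + (-2 - 8*√2*10*I*√5)) = √(95779 + (-2 - 80*I*√10)) = √(95777 - 80*I*√10)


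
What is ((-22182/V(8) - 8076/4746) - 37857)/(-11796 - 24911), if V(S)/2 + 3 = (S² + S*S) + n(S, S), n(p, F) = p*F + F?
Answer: 5908180882/5719941689 ≈ 1.0329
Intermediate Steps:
n(p, F) = F + F*p (n(p, F) = F*p + F = F + F*p)
V(S) = -6 + 4*S² + 2*S*(1 + S) (V(S) = -6 + 2*((S² + S*S) + S*(1 + S)) = -6 + 2*((S² + S²) + S*(1 + S)) = -6 + 2*(2*S² + S*(1 + S)) = -6 + (4*S² + 2*S*(1 + S)) = -6 + 4*S² + 2*S*(1 + S))
((-22182/V(8) - 8076/4746) - 37857)/(-11796 - 24911) = ((-22182/(-6 + 2*8 + 6*8²) - 8076/4746) - 37857)/(-11796 - 24911) = ((-22182/(-6 + 16 + 6*64) - 8076*1/4746) - 37857)/(-36707) = ((-22182/(-6 + 16 + 384) - 1346/791) - 37857)*(-1/36707) = ((-22182/394 - 1346/791) - 37857)*(-1/36707) = ((-22182*1/394 - 1346/791) - 37857)*(-1/36707) = ((-11091/197 - 1346/791) - 37857)*(-1/36707) = (-9038143/155827 - 37857)*(-1/36707) = -5908180882/155827*(-1/36707) = 5908180882/5719941689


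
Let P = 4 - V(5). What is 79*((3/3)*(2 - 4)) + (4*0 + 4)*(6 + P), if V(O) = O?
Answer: -138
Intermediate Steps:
P = -1 (P = 4 - 1*5 = 4 - 5 = -1)
79*((3/3)*(2 - 4)) + (4*0 + 4)*(6 + P) = 79*((3/3)*(2 - 4)) + (4*0 + 4)*(6 - 1) = 79*((3*(⅓))*(-2)) + (0 + 4)*5 = 79*(1*(-2)) + 4*5 = 79*(-2) + 20 = -158 + 20 = -138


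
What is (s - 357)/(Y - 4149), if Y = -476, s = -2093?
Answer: 98/185 ≈ 0.52973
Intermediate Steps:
(s - 357)/(Y - 4149) = (-2093 - 357)/(-476 - 4149) = -2450/(-4625) = -2450*(-1/4625) = 98/185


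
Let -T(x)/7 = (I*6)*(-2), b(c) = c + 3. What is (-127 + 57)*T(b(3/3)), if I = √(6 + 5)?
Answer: -5880*√11 ≈ -19502.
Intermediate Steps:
b(c) = 3 + c
I = √11 ≈ 3.3166
T(x) = 84*√11 (T(x) = -7*√11*6*(-2) = -7*6*√11*(-2) = -(-84)*√11 = 84*√11)
(-127 + 57)*T(b(3/3)) = (-127 + 57)*(84*√11) = -5880*√11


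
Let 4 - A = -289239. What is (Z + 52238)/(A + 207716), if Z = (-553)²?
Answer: 119349/165653 ≈ 0.72048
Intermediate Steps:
A = 289243 (A = 4 - 1*(-289239) = 4 + 289239 = 289243)
Z = 305809
(Z + 52238)/(A + 207716) = (305809 + 52238)/(289243 + 207716) = 358047/496959 = 358047*(1/496959) = 119349/165653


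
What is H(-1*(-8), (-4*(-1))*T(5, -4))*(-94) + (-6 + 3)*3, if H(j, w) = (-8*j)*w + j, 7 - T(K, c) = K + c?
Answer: 143623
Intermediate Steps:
T(K, c) = 7 - K - c (T(K, c) = 7 - (K + c) = 7 + (-K - c) = 7 - K - c)
H(j, w) = j - 8*j*w (H(j, w) = -8*j*w + j = j - 8*j*w)
H(-1*(-8), (-4*(-1))*T(5, -4))*(-94) + (-6 + 3)*3 = ((-1*(-8))*(1 - 8*(-4*(-1))*(7 - 1*5 - 1*(-4))))*(-94) + (-6 + 3)*3 = (8*(1 - 32*(7 - 5 + 4)))*(-94) - 3*3 = (8*(1 - 32*6))*(-94) - 9 = (8*(1 - 8*24))*(-94) - 9 = (8*(1 - 192))*(-94) - 9 = (8*(-191))*(-94) - 9 = -1528*(-94) - 9 = 143632 - 9 = 143623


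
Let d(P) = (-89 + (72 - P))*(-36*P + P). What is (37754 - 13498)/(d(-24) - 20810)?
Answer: -12128/7465 ≈ -1.6246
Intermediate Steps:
d(P) = -35*P*(-17 - P) (d(P) = (-17 - P)*(-35*P) = -35*P*(-17 - P))
(37754 - 13498)/(d(-24) - 20810) = (37754 - 13498)/(35*(-24)*(17 - 24) - 20810) = 24256/(35*(-24)*(-7) - 20810) = 24256/(5880 - 20810) = 24256/(-14930) = 24256*(-1/14930) = -12128/7465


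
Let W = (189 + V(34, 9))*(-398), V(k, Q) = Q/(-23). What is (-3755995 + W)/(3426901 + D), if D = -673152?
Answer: -88114409/63336227 ≈ -1.3912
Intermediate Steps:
V(k, Q) = -Q/23 (V(k, Q) = Q*(-1/23) = -Q/23)
W = -1726524/23 (W = (189 - 1/23*9)*(-398) = (189 - 9/23)*(-398) = (4338/23)*(-398) = -1726524/23 ≈ -75066.)
(-3755995 + W)/(3426901 + D) = (-3755995 - 1726524/23)/(3426901 - 673152) = -88114409/23/2753749 = -88114409/23*1/2753749 = -88114409/63336227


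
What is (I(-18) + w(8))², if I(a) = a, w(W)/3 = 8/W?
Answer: 225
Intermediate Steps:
w(W) = 24/W (w(W) = 3*(8/W) = 24/W)
(I(-18) + w(8))² = (-18 + 24/8)² = (-18 + 24*(⅛))² = (-18 + 3)² = (-15)² = 225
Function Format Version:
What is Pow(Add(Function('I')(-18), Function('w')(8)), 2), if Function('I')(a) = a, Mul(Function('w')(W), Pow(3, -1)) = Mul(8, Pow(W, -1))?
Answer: 225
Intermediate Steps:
Function('w')(W) = Mul(24, Pow(W, -1)) (Function('w')(W) = Mul(3, Mul(8, Pow(W, -1))) = Mul(24, Pow(W, -1)))
Pow(Add(Function('I')(-18), Function('w')(8)), 2) = Pow(Add(-18, Mul(24, Pow(8, -1))), 2) = Pow(Add(-18, Mul(24, Rational(1, 8))), 2) = Pow(Add(-18, 3), 2) = Pow(-15, 2) = 225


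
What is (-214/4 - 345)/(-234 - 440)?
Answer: 797/1348 ≈ 0.59125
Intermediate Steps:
(-214/4 - 345)/(-234 - 440) = (-214*1/4 - 345)/(-674) = (-107/2 - 345)*(-1/674) = -797/2*(-1/674) = 797/1348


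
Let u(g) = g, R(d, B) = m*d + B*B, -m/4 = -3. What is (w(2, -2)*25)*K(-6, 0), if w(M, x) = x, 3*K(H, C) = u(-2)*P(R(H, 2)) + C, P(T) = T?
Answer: -6800/3 ≈ -2266.7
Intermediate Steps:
m = 12 (m = -4*(-3) = 12)
R(d, B) = B**2 + 12*d (R(d, B) = 12*d + B*B = 12*d + B**2 = B**2 + 12*d)
K(H, C) = -8/3 - 8*H + C/3 (K(H, C) = (-2*(2**2 + 12*H) + C)/3 = (-2*(4 + 12*H) + C)/3 = ((-8 - 24*H) + C)/3 = (-8 + C - 24*H)/3 = -8/3 - 8*H + C/3)
(w(2, -2)*25)*K(-6, 0) = (-2*25)*(-8/3 - 8*(-6) + (1/3)*0) = -50*(-8/3 + 48 + 0) = -50*136/3 = -6800/3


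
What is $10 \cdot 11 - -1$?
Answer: $111$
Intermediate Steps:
$10 \cdot 11 - -1 = 110 + \left(-4 + 5\right) = 110 + 1 = 111$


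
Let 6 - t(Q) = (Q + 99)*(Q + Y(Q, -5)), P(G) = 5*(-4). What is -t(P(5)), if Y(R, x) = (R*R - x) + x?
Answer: 30014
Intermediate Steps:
P(G) = -20
Y(R, x) = R² (Y(R, x) = (R² - x) + x = R²)
t(Q) = 6 - (99 + Q)*(Q + Q²) (t(Q) = 6 - (Q + 99)*(Q + Q²) = 6 - (99 + Q)*(Q + Q²))
-t(P(5)) = -(6 - 1*(-20)³ - 100*(-20)² - 99*(-20)) = -(6 - 1*(-8000) - 100*400 + 1980) = -(6 + 8000 - 40000 + 1980) = -1*(-30014) = 30014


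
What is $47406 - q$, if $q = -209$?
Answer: $47615$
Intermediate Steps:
$47406 - q = 47406 - -209 = 47406 + 209 = 47615$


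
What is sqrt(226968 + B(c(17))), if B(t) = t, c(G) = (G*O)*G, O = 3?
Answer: 3*sqrt(25315) ≈ 477.32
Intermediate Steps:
c(G) = 3*G**2 (c(G) = (G*3)*G = (3*G)*G = 3*G**2)
sqrt(226968 + B(c(17))) = sqrt(226968 + 3*17**2) = sqrt(226968 + 3*289) = sqrt(226968 + 867) = sqrt(227835) = 3*sqrt(25315)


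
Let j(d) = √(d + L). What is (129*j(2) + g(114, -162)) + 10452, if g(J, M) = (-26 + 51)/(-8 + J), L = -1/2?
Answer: 1107937/106 + 129*√6/2 ≈ 10610.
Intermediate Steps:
L = -½ (L = -1*½ = -½ ≈ -0.50000)
j(d) = √(-½ + d) (j(d) = √(d - ½) = √(-½ + d))
g(J, M) = 25/(-8 + J)
(129*j(2) + g(114, -162)) + 10452 = (129*(√(-2 + 4*2)/2) + 25/(-8 + 114)) + 10452 = (129*(√(-2 + 8)/2) + 25/106) + 10452 = (129*(√6/2) + 25*(1/106)) + 10452 = (129*√6/2 + 25/106) + 10452 = (25/106 + 129*√6/2) + 10452 = 1107937/106 + 129*√6/2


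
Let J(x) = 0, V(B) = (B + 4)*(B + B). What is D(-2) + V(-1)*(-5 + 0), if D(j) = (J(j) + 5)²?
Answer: 55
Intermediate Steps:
V(B) = 2*B*(4 + B) (V(B) = (4 + B)*(2*B) = 2*B*(4 + B))
D(j) = 25 (D(j) = (0 + 5)² = 5² = 25)
D(-2) + V(-1)*(-5 + 0) = 25 + (2*(-1)*(4 - 1))*(-5 + 0) = 25 + (2*(-1)*3)*(-5) = 25 - 6*(-5) = 25 + 30 = 55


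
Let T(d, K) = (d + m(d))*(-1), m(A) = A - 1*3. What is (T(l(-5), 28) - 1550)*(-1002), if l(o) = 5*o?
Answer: 1499994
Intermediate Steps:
m(A) = -3 + A (m(A) = A - 3 = -3 + A)
T(d, K) = 3 - 2*d (T(d, K) = (d + (-3 + d))*(-1) = (-3 + 2*d)*(-1) = 3 - 2*d)
(T(l(-5), 28) - 1550)*(-1002) = ((3 - 10*(-5)) - 1550)*(-1002) = ((3 - 2*(-25)) - 1550)*(-1002) = ((3 + 50) - 1550)*(-1002) = (53 - 1550)*(-1002) = -1497*(-1002) = 1499994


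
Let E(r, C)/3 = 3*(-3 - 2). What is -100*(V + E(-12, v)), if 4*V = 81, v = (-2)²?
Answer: 2475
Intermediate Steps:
v = 4
V = 81/4 (V = (¼)*81 = 81/4 ≈ 20.250)
E(r, C) = -45 (E(r, C) = 3*(3*(-3 - 2)) = 3*(3*(-5)) = 3*(-15) = -45)
-100*(V + E(-12, v)) = -100*(81/4 - 45) = -100*(-99/4) = 2475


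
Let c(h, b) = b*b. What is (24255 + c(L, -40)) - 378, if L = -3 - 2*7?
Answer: 25477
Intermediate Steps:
L = -17 (L = -3 - 14 = -17)
c(h, b) = b**2
(24255 + c(L, -40)) - 378 = (24255 + (-40)**2) - 378 = (24255 + 1600) - 378 = 25855 - 378 = 25477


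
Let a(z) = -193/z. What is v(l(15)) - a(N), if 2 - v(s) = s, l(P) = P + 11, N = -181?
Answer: -4537/181 ≈ -25.066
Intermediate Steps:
l(P) = 11 + P
v(s) = 2 - s
v(l(15)) - a(N) = (2 - (11 + 15)) - (-193)/(-181) = (2 - 1*26) - (-193)*(-1)/181 = (2 - 26) - 1*193/181 = -24 - 193/181 = -4537/181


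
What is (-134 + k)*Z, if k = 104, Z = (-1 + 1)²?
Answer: 0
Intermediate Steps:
Z = 0 (Z = 0² = 0)
(-134 + k)*Z = (-134 + 104)*0 = -30*0 = 0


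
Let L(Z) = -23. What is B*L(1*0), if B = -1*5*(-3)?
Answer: -345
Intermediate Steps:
B = 15 (B = -5*(-3) = 15)
B*L(1*0) = 15*(-23) = -345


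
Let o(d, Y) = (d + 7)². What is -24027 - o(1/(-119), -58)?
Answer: -340938571/14161 ≈ -24076.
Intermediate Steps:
o(d, Y) = (7 + d)²
-24027 - o(1/(-119), -58) = -24027 - (7 + 1/(-119))² = -24027 - (7 - 1/119)² = -24027 - (832/119)² = -24027 - 1*692224/14161 = -24027 - 692224/14161 = -340938571/14161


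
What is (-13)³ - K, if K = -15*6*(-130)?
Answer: -13897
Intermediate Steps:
K = 11700 (K = -90*(-130) = 11700)
(-13)³ - K = (-13)³ - 1*11700 = -2197 - 11700 = -13897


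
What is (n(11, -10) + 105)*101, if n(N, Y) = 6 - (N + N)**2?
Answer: -37673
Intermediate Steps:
n(N, Y) = 6 - 4*N**2 (n(N, Y) = 6 - (2*N)**2 = 6 - 4*N**2)
(n(11, -10) + 105)*101 = ((6 - 4*11**2) + 105)*101 = ((6 - 4*121) + 105)*101 = ((6 - 484) + 105)*101 = (-478 + 105)*101 = -373*101 = -37673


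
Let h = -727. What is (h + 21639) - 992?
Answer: 19920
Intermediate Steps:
(h + 21639) - 992 = (-727 + 21639) - 992 = 20912 - 992 = 19920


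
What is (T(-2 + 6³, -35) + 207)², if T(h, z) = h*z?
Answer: 53042089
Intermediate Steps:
(T(-2 + 6³, -35) + 207)² = ((-2 + 6³)*(-35) + 207)² = ((-2 + 216)*(-35) + 207)² = (214*(-35) + 207)² = (-7490 + 207)² = (-7283)² = 53042089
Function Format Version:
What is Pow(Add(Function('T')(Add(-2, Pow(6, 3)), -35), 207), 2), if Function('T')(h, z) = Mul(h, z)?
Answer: 53042089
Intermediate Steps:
Pow(Add(Function('T')(Add(-2, Pow(6, 3)), -35), 207), 2) = Pow(Add(Mul(Add(-2, Pow(6, 3)), -35), 207), 2) = Pow(Add(Mul(Add(-2, 216), -35), 207), 2) = Pow(Add(Mul(214, -35), 207), 2) = Pow(Add(-7490, 207), 2) = Pow(-7283, 2) = 53042089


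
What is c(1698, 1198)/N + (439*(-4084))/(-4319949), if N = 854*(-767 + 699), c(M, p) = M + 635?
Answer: 94037454055/250868078328 ≈ 0.37485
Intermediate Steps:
c(M, p) = 635 + M
N = -58072 (N = 854*(-68) = -58072)
c(1698, 1198)/N + (439*(-4084))/(-4319949) = (635 + 1698)/(-58072) + (439*(-4084))/(-4319949) = 2333*(-1/58072) - 1792876*(-1/4319949) = -2333/58072 + 1792876/4319949 = 94037454055/250868078328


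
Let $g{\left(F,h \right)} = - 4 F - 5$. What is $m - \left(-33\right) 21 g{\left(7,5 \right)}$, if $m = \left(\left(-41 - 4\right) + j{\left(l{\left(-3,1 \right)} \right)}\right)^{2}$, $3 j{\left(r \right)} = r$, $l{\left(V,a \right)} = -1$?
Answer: $- \frac{187325}{9} \approx -20814.0$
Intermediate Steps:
$g{\left(F,h \right)} = -5 - 4 F$
$j{\left(r \right)} = \frac{r}{3}$
$m = \frac{18496}{9}$ ($m = \left(\left(-41 - 4\right) + \frac{1}{3} \left(-1\right)\right)^{2} = \left(\left(-41 - 4\right) - \frac{1}{3}\right)^{2} = \left(-45 - \frac{1}{3}\right)^{2} = \left(- \frac{136}{3}\right)^{2} = \frac{18496}{9} \approx 2055.1$)
$m - \left(-33\right) 21 g{\left(7,5 \right)} = \frac{18496}{9} - \left(-33\right) 21 \left(-5 - 28\right) = \frac{18496}{9} - - 693 \left(-5 - 28\right) = \frac{18496}{9} - \left(-693\right) \left(-33\right) = \frac{18496}{9} - 22869 = - \frac{187325}{9}$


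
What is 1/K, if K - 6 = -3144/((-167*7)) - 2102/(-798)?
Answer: 9519/107789 ≈ 0.088311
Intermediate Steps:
K = 107789/9519 (K = 6 + (-3144/((-167*7)) - 2102/(-798)) = 6 + (-3144/(-1169) - 2102*(-1/798)) = 6 + (-3144*(-1/1169) + 1051/399) = 6 + (3144/1169 + 1051/399) = 6 + 50675/9519 = 107789/9519 ≈ 11.324)
1/K = 1/(107789/9519) = 9519/107789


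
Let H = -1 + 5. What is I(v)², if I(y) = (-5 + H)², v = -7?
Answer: 1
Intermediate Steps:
H = 4
I(y) = 1 (I(y) = (-5 + 4)² = (-1)² = 1)
I(v)² = 1² = 1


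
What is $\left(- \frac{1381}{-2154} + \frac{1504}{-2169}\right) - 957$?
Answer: $- \frac{1490457703}{1557342} \approx -957.05$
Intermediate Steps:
$\left(- \frac{1381}{-2154} + \frac{1504}{-2169}\right) - 957 = \left(\left(-1381\right) \left(- \frac{1}{2154}\right) + 1504 \left(- \frac{1}{2169}\right)\right) - 957 = \left(\frac{1381}{2154} - \frac{1504}{2169}\right) - 957 = - \frac{81409}{1557342} - 957 = - \frac{1490457703}{1557342}$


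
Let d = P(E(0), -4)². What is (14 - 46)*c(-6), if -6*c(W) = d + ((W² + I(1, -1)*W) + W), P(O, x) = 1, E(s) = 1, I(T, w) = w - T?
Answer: 688/3 ≈ 229.33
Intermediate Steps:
d = 1 (d = 1² = 1)
c(W) = -⅙ - W²/6 + W/6 (c(W) = -(1 + ((W² + (-1 - 1*1)*W) + W))/6 = -(1 + ((W² + (-1 - 1)*W) + W))/6 = -(1 + ((W² - 2*W) + W))/6 = -(1 + (W² - W))/6 = -(1 + W² - W)/6 = -⅙ - W²/6 + W/6)
(14 - 46)*c(-6) = (14 - 46)*(-⅙ - ⅙*(-6)² + (⅙)*(-6)) = -32*(-⅙ - ⅙*36 - 1) = -32*(-⅙ - 6 - 1) = -32*(-43/6) = 688/3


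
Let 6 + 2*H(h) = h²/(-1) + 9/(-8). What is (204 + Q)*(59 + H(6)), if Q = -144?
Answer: 8985/4 ≈ 2246.3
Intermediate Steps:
H(h) = -57/16 - h²/2 (H(h) = -3 + (h²/(-1) + 9/(-8))/2 = -3 + (h²*(-1) + 9*(-⅛))/2 = -3 + (-h² - 9/8)/2 = -3 + (-9/8 - h²)/2 = -3 + (-9/16 - h²/2) = -57/16 - h²/2)
(204 + Q)*(59 + H(6)) = (204 - 144)*(59 + (-57/16 - ½*6²)) = 60*(59 + (-57/16 - ½*36)) = 60*(59 + (-57/16 - 18)) = 60*(59 - 345/16) = 60*(599/16) = 8985/4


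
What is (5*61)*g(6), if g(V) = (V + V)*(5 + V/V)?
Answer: 21960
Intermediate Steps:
g(V) = 12*V (g(V) = (2*V)*(5 + 1) = (2*V)*6 = 12*V)
(5*61)*g(6) = (5*61)*(12*6) = 305*72 = 21960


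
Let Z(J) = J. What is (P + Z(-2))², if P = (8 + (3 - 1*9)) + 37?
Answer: 1369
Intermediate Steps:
P = 39 (P = (8 + (3 - 9)) + 37 = (8 - 6) + 37 = 2 + 37 = 39)
(P + Z(-2))² = (39 - 2)² = 37² = 1369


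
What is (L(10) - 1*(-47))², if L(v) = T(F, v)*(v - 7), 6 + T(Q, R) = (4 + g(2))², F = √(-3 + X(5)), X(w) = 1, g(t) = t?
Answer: 18769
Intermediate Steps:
F = I*√2 (F = √(-3 + 1) = √(-2) = I*√2 ≈ 1.4142*I)
T(Q, R) = 30 (T(Q, R) = -6 + (4 + 2)² = -6 + 6² = -6 + 36 = 30)
L(v) = -210 + 30*v (L(v) = 30*(v - 7) = 30*(-7 + v) = -210 + 30*v)
(L(10) - 1*(-47))² = ((-210 + 30*10) - 1*(-47))² = ((-210 + 300) + 47)² = (90 + 47)² = 137² = 18769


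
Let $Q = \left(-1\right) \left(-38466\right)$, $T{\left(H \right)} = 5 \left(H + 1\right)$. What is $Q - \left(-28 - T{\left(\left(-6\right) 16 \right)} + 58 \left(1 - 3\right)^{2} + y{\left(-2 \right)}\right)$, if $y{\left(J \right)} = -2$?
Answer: $37789$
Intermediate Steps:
$T{\left(H \right)} = 5 + 5 H$ ($T{\left(H \right)} = 5 \left(1 + H\right) = 5 + 5 H$)
$Q = 38466$
$Q - \left(-28 - T{\left(\left(-6\right) 16 \right)} + 58 \left(1 - 3\right)^{2} + y{\left(-2 \right)}\right) = 38466 - \left(-35 + 58 \left(1 - 3\right)^{2} - \left(-30\right) 16\right) = 38466 + \left(\left(5 + 5 \left(-96\right)\right) - \left(-30 + 58 \left(-2\right)^{2}\right)\right) = 38466 + \left(\left(5 - 480\right) - \left(-30 + 58 \cdot 4\right)\right) = 38466 - 677 = 37789$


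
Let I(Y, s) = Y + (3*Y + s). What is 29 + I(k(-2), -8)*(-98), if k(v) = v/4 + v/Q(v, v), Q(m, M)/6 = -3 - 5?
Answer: 2978/3 ≈ 992.67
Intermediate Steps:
Q(m, M) = -48 (Q(m, M) = 6*(-3 - 5) = 6*(-8) = -48)
k(v) = 11*v/48 (k(v) = v/4 + v/(-48) = v*(¼) + v*(-1/48) = v/4 - v/48 = 11*v/48)
I(Y, s) = s + 4*Y (I(Y, s) = Y + (s + 3*Y) = s + 4*Y)
29 + I(k(-2), -8)*(-98) = 29 + (-8 + 4*((11/48)*(-2)))*(-98) = 29 + (-8 + 4*(-11/24))*(-98) = 29 + (-8 - 11/6)*(-98) = 29 - 59/6*(-98) = 29 + 2891/3 = 2978/3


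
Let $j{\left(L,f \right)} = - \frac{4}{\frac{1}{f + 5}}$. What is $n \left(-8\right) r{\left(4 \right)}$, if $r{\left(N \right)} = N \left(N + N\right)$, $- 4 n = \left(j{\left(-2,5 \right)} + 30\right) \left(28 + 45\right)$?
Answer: $-46720$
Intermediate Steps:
$j{\left(L,f \right)} = -20 - 4 f$ ($j{\left(L,f \right)} = - \frac{4}{\frac{1}{5 + f}} = - 4 \left(5 + f\right) = -20 - 4 f$)
$n = \frac{365}{2}$ ($n = - \frac{\left(\left(-20 - 20\right) + 30\right) \left(28 + 45\right)}{4} = - \frac{\left(\left(-20 - 20\right) + 30\right) 73}{4} = - \frac{\left(-40 + 30\right) 73}{4} = - \frac{\left(-10\right) 73}{4} = \left(- \frac{1}{4}\right) \left(-730\right) = \frac{365}{2} \approx 182.5$)
$r{\left(N \right)} = 2 N^{2}$ ($r{\left(N \right)} = N 2 N = 2 N^{2}$)
$n \left(-8\right) r{\left(4 \right)} = \frac{365}{2} \left(-8\right) 2 \cdot 4^{2} = - 1460 \cdot 2 \cdot 16 = \left(-1460\right) 32 = -46720$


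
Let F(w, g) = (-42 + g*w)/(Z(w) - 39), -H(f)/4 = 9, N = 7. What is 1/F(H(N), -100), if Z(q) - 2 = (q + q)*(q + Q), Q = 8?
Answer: 1979/3558 ≈ 0.55621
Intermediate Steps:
Z(q) = 2 + 2*q*(8 + q) (Z(q) = 2 + (q + q)*(q + 8) = 2 + (2*q)*(8 + q) = 2 + 2*q*(8 + q))
H(f) = -36 (H(f) = -4*9 = -36)
F(w, g) = (-42 + g*w)/(-37 + 2*w**2 + 16*w) (F(w, g) = (-42 + g*w)/((2 + 2*w**2 + 16*w) - 39) = (-42 + g*w)/(-37 + 2*w**2 + 16*w))
1/F(H(N), -100) = 1/((-42 - 100*(-36))/(-37 + 2*(-36)**2 + 16*(-36))) = 1/((-42 + 3600)/(-37 + 2*1296 - 576)) = 1/(3558/(-37 + 2592 - 576)) = 1/(3558/1979) = 1979/3558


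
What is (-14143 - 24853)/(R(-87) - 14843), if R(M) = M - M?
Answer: 38996/14843 ≈ 2.6272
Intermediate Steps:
R(M) = 0
(-14143 - 24853)/(R(-87) - 14843) = (-14143 - 24853)/(0 - 14843) = -38996/(-14843) = -38996*(-1/14843) = 38996/14843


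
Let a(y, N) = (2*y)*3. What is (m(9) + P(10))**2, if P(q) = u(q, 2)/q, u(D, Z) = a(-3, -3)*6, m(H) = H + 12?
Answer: 2601/25 ≈ 104.04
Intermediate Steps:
m(H) = 12 + H
a(y, N) = 6*y
u(D, Z) = -108 (u(D, Z) = (6*(-3))*6 = -18*6 = -108)
P(q) = -108/q
(m(9) + P(10))**2 = ((12 + 9) - 108/10)**2 = (21 - 108*1/10)**2 = (21 - 54/5)**2 = (51/5)**2 = 2601/25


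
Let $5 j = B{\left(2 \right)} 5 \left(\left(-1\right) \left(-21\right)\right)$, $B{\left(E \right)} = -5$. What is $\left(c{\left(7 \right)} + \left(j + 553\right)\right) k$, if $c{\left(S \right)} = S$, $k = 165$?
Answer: $75075$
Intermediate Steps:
$j = -105$ ($j = \frac{\left(-5\right) 5 \left(\left(-1\right) \left(-21\right)\right)}{5} = \frac{\left(-25\right) 21}{5} = \frac{1}{5} \left(-525\right) = -105$)
$\left(c{\left(7 \right)} + \left(j + 553\right)\right) k = \left(7 + \left(-105 + 553\right)\right) 165 = \left(7 + 448\right) 165 = 455 \cdot 165 = 75075$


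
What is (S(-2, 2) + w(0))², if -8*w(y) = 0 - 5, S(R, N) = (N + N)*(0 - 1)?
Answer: 729/64 ≈ 11.391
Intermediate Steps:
S(R, N) = -2*N (S(R, N) = (2*N)*(-1) = -2*N)
w(y) = 5/8 (w(y) = -(0 - 5)/8 = -⅛*(-5) = 5/8)
(S(-2, 2) + w(0))² = (-2*2 + 5/8)² = (-4 + 5/8)² = (-27/8)² = 729/64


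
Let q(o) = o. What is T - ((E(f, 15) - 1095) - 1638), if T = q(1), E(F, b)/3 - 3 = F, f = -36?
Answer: 2833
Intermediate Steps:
E(F, b) = 9 + 3*F
T = 1
T - ((E(f, 15) - 1095) - 1638) = 1 - (((9 + 3*(-36)) - 1095) - 1638) = 1 - (((9 - 108) - 1095) - 1638) = 1 - ((-99 - 1095) - 1638) = 1 - (-1194 - 1638) = 1 - 1*(-2832) = 1 + 2832 = 2833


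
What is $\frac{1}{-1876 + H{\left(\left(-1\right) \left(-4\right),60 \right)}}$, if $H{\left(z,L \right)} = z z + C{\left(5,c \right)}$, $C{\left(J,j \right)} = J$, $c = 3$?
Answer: $- \frac{1}{1855} \approx -0.00053908$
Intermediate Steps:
$H{\left(z,L \right)} = 5 + z^{2}$ ($H{\left(z,L \right)} = z z + 5 = z^{2} + 5 = 5 + z^{2}$)
$\frac{1}{-1876 + H{\left(\left(-1\right) \left(-4\right),60 \right)}} = \frac{1}{-1876 + \left(5 + \left(\left(-1\right) \left(-4\right)\right)^{2}\right)} = \frac{1}{-1876 + \left(5 + 4^{2}\right)} = \frac{1}{-1876 + \left(5 + 16\right)} = \frac{1}{-1876 + 21} = \frac{1}{-1855} = - \frac{1}{1855}$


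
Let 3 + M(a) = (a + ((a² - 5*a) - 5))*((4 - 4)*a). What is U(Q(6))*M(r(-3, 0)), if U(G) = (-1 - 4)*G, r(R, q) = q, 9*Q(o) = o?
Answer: 10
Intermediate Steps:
Q(o) = o/9
M(a) = -3 (M(a) = -3 + (a + ((a² - 5*a) - 5))*((4 - 4)*a) = -3 + (a + (-5 + a² - 5*a))*(0*a) = -3 + (-5 + a² - 4*a)*0 = -3 + 0 = -3)
U(G) = -5*G
U(Q(6))*M(r(-3, 0)) = -5*6/9*(-3) = -5*⅔*(-3) = -10/3*(-3) = 10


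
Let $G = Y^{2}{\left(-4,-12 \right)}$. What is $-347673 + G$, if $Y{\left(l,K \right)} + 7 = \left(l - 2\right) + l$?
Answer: $-347384$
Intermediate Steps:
$Y{\left(l,K \right)} = -9 + 2 l$ ($Y{\left(l,K \right)} = -7 + \left(\left(l - 2\right) + l\right) = -7 + \left(\left(-2 + l\right) + l\right) = -7 + \left(-2 + 2 l\right) = -9 + 2 l$)
$G = 289$ ($G = \left(-9 + 2 \left(-4\right)\right)^{2} = \left(-9 - 8\right)^{2} = \left(-17\right)^{2} = 289$)
$-347673 + G = -347673 + 289 = -347384$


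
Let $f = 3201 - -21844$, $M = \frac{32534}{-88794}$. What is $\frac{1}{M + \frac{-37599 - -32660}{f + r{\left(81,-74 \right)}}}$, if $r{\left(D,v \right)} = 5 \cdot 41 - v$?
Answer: $- \frac{1124309628}{631222291} \approx -1.7812$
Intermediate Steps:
$r{\left(D,v \right)} = 205 - v$
$M = - \frac{16267}{44397}$ ($M = 32534 \left(- \frac{1}{88794}\right) = - \frac{16267}{44397} \approx -0.3664$)
$f = 25045$ ($f = 3201 + 21844 = 25045$)
$\frac{1}{M + \frac{-37599 - -32660}{f + r{\left(81,-74 \right)}}} = \frac{1}{- \frac{16267}{44397} + \frac{-37599 - -32660}{25045 + \left(205 - -74\right)}} = \frac{1}{- \frac{16267}{44397} + \frac{-37599 + 32660}{25045 + \left(205 + 74\right)}} = \frac{1}{- \frac{16267}{44397} - \frac{4939}{25045 + 279}} = \frac{1}{- \frac{16267}{44397} - \frac{4939}{25324}} = \frac{1}{- \frac{631222291}{1124309628}} = - \frac{1124309628}{631222291}$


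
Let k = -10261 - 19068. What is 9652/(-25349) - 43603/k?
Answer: 822208939/743460821 ≈ 1.1059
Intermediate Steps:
k = -29329
9652/(-25349) - 43603/k = 9652/(-25349) - 43603/(-29329) = 9652*(-1/25349) - 43603*(-1/29329) = -9652/25349 + 43603/29329 = 822208939/743460821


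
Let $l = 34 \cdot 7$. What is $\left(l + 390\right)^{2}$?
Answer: $394384$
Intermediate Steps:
$l = 238$
$\left(l + 390\right)^{2} = \left(238 + 390\right)^{2} = 628^{2} = 394384$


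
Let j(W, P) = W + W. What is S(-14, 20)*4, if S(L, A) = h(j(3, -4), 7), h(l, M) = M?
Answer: 28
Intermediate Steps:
j(W, P) = 2*W
S(L, A) = 7
S(-14, 20)*4 = 7*4 = 28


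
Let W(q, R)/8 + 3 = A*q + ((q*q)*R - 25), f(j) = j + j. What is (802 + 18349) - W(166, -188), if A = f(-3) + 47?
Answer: 41409151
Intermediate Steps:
f(j) = 2*j
A = 41 (A = 2*(-3) + 47 = -6 + 47 = 41)
W(q, R) = -224 + 328*q + 8*R*q² (W(q, R) = -24 + 8*(41*q + ((q*q)*R - 25)) = -24 + 8*(41*q + (q²*R - 25)) = -24 + 8*(41*q + (R*q² - 25)) = -24 + 8*(41*q + (-25 + R*q²)) = -24 + 8*(-25 + 41*q + R*q²) = -24 + (-200 + 328*q + 8*R*q²) = -224 + 328*q + 8*R*q²)
(802 + 18349) - W(166, -188) = (802 + 18349) - (-224 + 328*166 + 8*(-188)*166²) = 19151 - (-224 + 54448 + 8*(-188)*27556) = 19151 - (-224 + 54448 - 41444224) = 19151 - 1*(-41390000) = 19151 + 41390000 = 41409151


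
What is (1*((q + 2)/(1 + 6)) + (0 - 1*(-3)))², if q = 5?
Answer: 16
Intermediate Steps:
(1*((q + 2)/(1 + 6)) + (0 - 1*(-3)))² = (1*((5 + 2)/(1 + 6)) + (0 - 1*(-3)))² = (1*(7/7) + (0 + 3))² = (1*(7*(⅐)) + 3)² = (1*1 + 3)² = (1 + 3)² = 4² = 16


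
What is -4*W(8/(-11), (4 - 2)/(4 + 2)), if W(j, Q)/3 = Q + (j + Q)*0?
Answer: -4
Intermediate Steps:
W(j, Q) = 3*Q (W(j, Q) = 3*(Q + (j + Q)*0) = 3*(Q + (Q + j)*0) = 3*(Q + 0) = 3*Q)
-4*W(8/(-11), (4 - 2)/(4 + 2)) = -12*(4 - 2)/(4 + 2) = -12*2/6 = -12*2*(1/6) = -12/3 = -4*1 = -4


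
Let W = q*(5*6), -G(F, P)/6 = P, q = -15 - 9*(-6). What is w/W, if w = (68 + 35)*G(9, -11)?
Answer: 1133/195 ≈ 5.8103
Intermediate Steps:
q = 39 (q = -15 + 54 = 39)
G(F, P) = -6*P
w = 6798 (w = (68 + 35)*(-6*(-11)) = 103*66 = 6798)
W = 1170 (W = 39*(5*6) = 39*30 = 1170)
w/W = 6798/1170 = 6798*(1/1170) = 1133/195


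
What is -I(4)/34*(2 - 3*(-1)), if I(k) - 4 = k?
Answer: -20/17 ≈ -1.1765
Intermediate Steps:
I(k) = 4 + k
-I(4)/34*(2 - 3*(-1)) = -(4 + 4)/34*(2 - 3*(-1)) = -(1/34)*8*(2 + 3) = -4*5/17 = -1*20/17 = -20/17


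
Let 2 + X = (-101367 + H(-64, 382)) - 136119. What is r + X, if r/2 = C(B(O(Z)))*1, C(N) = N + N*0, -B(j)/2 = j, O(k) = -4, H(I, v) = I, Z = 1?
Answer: -237536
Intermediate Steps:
B(j) = -2*j
C(N) = N (C(N) = N + 0 = N)
X = -237552 (X = -2 + ((-101367 - 64) - 136119) = -2 + (-101431 - 136119) = -2 - 237550 = -237552)
r = 16 (r = 2*(-2*(-4)*1) = 2*(8*1) = 2*8 = 16)
r + X = 16 - 237552 = -237536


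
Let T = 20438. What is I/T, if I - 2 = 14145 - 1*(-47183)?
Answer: 30665/10219 ≈ 3.0008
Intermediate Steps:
I = 61330 (I = 2 + (14145 - 1*(-47183)) = 2 + (14145 + 47183) = 2 + 61328 = 61330)
I/T = 61330/20438 = 61330*(1/20438) = 30665/10219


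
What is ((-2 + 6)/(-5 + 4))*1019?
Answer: -4076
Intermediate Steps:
((-2 + 6)/(-5 + 4))*1019 = (4/(-1))*1019 = (4*(-1))*1019 = -4*1019 = -4076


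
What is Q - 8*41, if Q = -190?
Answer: -518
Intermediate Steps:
Q - 8*41 = -190 - 8*41 = -190 - 328 = -518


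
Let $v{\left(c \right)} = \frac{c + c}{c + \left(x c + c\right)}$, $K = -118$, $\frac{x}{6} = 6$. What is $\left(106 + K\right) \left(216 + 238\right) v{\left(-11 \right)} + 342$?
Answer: $\frac{1050}{19} \approx 55.263$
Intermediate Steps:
$x = 36$ ($x = 6 \cdot 6 = 36$)
$v{\left(c \right)} = \frac{1}{19}$ ($v{\left(c \right)} = \frac{c + c}{c + \left(36 c + c\right)} = \frac{2 c}{c + 37 c} = \frac{2 c}{38 c} = 2 c \frac{1}{38 c} = \frac{1}{19}$)
$\left(106 + K\right) \left(216 + 238\right) v{\left(-11 \right)} + 342 = \left(106 - 118\right) \left(216 + 238\right) \frac{1}{19} + 342 = \left(-12\right) 454 \cdot \frac{1}{19} + 342 = \left(-5448\right) \frac{1}{19} + 342 = - \frac{5448}{19} + 342 = \frac{1050}{19}$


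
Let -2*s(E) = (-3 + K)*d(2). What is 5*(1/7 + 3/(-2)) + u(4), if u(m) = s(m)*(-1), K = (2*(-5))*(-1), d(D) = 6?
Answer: 199/14 ≈ 14.214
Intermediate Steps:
K = 10 (K = -10*(-1) = 10)
s(E) = -21 (s(E) = -(-3 + 10)*6/2 = -7*6/2 = -½*42 = -21)
u(m) = 21 (u(m) = -21*(-1) = 21)
5*(1/7 + 3/(-2)) + u(4) = 5*(1/7 + 3/(-2)) + 21 = 5*(1*(⅐) + 3*(-½)) + 21 = 5*(⅐ - 3/2) + 21 = 5*(-19/14) + 21 = -95/14 + 21 = 199/14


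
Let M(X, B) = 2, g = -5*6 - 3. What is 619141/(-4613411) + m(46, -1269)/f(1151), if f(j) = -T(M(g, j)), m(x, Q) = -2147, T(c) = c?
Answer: 9903755135/9226822 ≈ 1073.4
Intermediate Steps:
g = -33 (g = -30 - 3 = -33)
f(j) = -2 (f(j) = -1*2 = -2)
619141/(-4613411) + m(46, -1269)/f(1151) = 619141/(-4613411) - 2147/(-2) = 619141*(-1/4613411) - 2147*(-½) = -619141/4613411 + 2147/2 = 9903755135/9226822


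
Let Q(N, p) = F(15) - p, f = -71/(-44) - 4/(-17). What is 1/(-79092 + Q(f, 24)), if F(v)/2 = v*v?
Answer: -1/78666 ≈ -1.2712e-5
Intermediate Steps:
F(v) = 2*v² (F(v) = 2*(v*v) = 2*v²)
f = 1383/748 (f = -71*(-1/44) - 4*(-1/17) = 71/44 + 4/17 = 1383/748 ≈ 1.8489)
Q(N, p) = 450 - p (Q(N, p) = 2*15² - p = 2*225 - p = 450 - p)
1/(-79092 + Q(f, 24)) = 1/(-79092 + (450 - 1*24)) = 1/(-79092 + (450 - 24)) = 1/(-79092 + 426) = 1/(-78666) = -1/78666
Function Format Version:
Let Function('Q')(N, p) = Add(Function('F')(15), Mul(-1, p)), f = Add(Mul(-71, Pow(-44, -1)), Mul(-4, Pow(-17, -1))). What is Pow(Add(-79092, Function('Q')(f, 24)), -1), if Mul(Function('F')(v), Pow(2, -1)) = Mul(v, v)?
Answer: Rational(-1, 78666) ≈ -1.2712e-5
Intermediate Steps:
Function('F')(v) = Mul(2, Pow(v, 2)) (Function('F')(v) = Mul(2, Mul(v, v)) = Mul(2, Pow(v, 2)))
f = Rational(1383, 748) (f = Add(Mul(-71, Rational(-1, 44)), Mul(-4, Rational(-1, 17))) = Add(Rational(71, 44), Rational(4, 17)) = Rational(1383, 748) ≈ 1.8489)
Function('Q')(N, p) = Add(450, Mul(-1, p)) (Function('Q')(N, p) = Add(Mul(2, Pow(15, 2)), Mul(-1, p)) = Add(Mul(2, 225), Mul(-1, p)) = Add(450, Mul(-1, p)))
Pow(Add(-79092, Function('Q')(f, 24)), -1) = Pow(Add(-79092, Add(450, Mul(-1, 24))), -1) = Pow(Add(-79092, Add(450, -24)), -1) = Pow(Add(-79092, 426), -1) = Pow(-78666, -1) = Rational(-1, 78666)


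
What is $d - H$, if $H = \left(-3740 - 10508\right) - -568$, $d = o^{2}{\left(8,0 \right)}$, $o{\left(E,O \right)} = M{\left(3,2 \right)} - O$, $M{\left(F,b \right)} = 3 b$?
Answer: $13716$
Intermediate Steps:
$o{\left(E,O \right)} = 6 - O$ ($o{\left(E,O \right)} = 3 \cdot 2 - O = 6 - O$)
$d = 36$ ($d = \left(6 - 0\right)^{2} = \left(6 + 0\right)^{2} = 6^{2} = 36$)
$H = -13680$ ($H = -14248 + \left(598 - 30\right) = -14248 + 568 = -13680$)
$d - H = 36 - -13680 = 36 + 13680 = 13716$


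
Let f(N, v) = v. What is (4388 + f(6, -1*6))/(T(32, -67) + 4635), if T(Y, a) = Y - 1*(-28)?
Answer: 14/15 ≈ 0.93333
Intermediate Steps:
T(Y, a) = 28 + Y (T(Y, a) = Y + 28 = 28 + Y)
(4388 + f(6, -1*6))/(T(32, -67) + 4635) = (4388 - 1*6)/((28 + 32) + 4635) = (4388 - 6)/(60 + 4635) = 4382/4695 = 4382*(1/4695) = 14/15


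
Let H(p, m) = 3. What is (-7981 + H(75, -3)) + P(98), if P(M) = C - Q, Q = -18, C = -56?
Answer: -8016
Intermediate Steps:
P(M) = -38 (P(M) = -56 - 1*(-18) = -56 + 18 = -38)
(-7981 + H(75, -3)) + P(98) = (-7981 + 3) - 38 = -7978 - 38 = -8016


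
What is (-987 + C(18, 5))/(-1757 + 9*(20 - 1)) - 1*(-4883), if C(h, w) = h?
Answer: 7745407/1586 ≈ 4883.6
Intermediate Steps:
(-987 + C(18, 5))/(-1757 + 9*(20 - 1)) - 1*(-4883) = (-987 + 18)/(-1757 + 9*(20 - 1)) - 1*(-4883) = -969/(-1757 + 9*19) + 4883 = -969/(-1757 + 171) + 4883 = -969/(-1586) + 4883 = -969*(-1/1586) + 4883 = 969/1586 + 4883 = 7745407/1586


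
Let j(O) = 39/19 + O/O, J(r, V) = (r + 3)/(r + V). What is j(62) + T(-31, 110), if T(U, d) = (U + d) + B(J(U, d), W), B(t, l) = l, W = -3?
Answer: 1502/19 ≈ 79.053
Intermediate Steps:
J(r, V) = (3 + r)/(V + r)
T(U, d) = -3 + U + d (T(U, d) = (U + d) - 3 = -3 + U + d)
j(O) = 58/19 (j(O) = 39*(1/19) + 1 = 39/19 + 1 = 58/19)
j(62) + T(-31, 110) = 58/19 + (-3 - 31 + 110) = 58/19 + 76 = 1502/19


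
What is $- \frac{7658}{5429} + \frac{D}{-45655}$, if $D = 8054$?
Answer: $- \frac{393351156}{247860995} \approx -1.587$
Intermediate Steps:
$- \frac{7658}{5429} + \frac{D}{-45655} = - \frac{7658}{5429} + \frac{8054}{-45655} = \left(-7658\right) \frac{1}{5429} + 8054 \left(- \frac{1}{45655}\right) = - \frac{7658}{5429} - \frac{8054}{45655} = - \frac{393351156}{247860995}$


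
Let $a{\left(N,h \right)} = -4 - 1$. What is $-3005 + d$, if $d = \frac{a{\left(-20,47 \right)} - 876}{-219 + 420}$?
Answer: $- \frac{604886}{201} \approx -3009.4$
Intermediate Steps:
$a{\left(N,h \right)} = -5$ ($a{\left(N,h \right)} = -4 - 1 = -5$)
$d = - \frac{881}{201}$ ($d = \frac{-5 - 876}{-219 + 420} = - \frac{881}{201} \approx -4.3831$)
$-3005 + d = -3005 - \frac{881}{201} = - \frac{604886}{201}$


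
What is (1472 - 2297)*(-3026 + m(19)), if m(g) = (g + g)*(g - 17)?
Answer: 2433750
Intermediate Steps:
m(g) = 2*g*(-17 + g) (m(g) = (2*g)*(-17 + g) = 2*g*(-17 + g))
(1472 - 2297)*(-3026 + m(19)) = (1472 - 2297)*(-3026 + 2*19*(-17 + 19)) = -825*(-3026 + 2*19*2) = -825*(-3026 + 76) = -825*(-2950) = 2433750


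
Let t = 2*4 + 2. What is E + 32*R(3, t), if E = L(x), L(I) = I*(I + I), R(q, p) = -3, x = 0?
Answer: -96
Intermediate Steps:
t = 10 (t = 8 + 2 = 10)
L(I) = 2*I² (L(I) = I*(2*I) = 2*I²)
E = 0 (E = 2*0² = 2*0 = 0)
E + 32*R(3, t) = 0 + 32*(-3) = 0 - 96 = -96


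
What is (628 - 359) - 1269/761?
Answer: 203440/761 ≈ 267.33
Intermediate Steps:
(628 - 359) - 1269/761 = 269 + (1/761)*(-1269) = 269 - 1269/761 = 203440/761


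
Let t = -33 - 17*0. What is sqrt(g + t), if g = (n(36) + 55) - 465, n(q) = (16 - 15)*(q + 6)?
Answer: I*sqrt(401) ≈ 20.025*I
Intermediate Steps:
n(q) = 6 + q (n(q) = 1*(6 + q) = 6 + q)
t = -33 (t = -33 + 0 = -33)
g = -368 (g = ((6 + 36) + 55) - 465 = (42 + 55) - 465 = 97 - 465 = -368)
sqrt(g + t) = sqrt(-368 - 33) = sqrt(-401) = I*sqrt(401)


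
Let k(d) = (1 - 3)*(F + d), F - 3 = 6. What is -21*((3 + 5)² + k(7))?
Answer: -672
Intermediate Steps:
F = 9 (F = 3 + 6 = 9)
k(d) = -18 - 2*d (k(d) = (1 - 3)*(9 + d) = -2*(9 + d) = -18 - 2*d)
-21*((3 + 5)² + k(7)) = -21*((3 + 5)² + (-18 - 2*7)) = -21*(8² + (-18 - 14)) = -21*(64 - 32) = -21*32 = -672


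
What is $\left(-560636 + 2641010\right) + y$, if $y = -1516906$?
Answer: $563468$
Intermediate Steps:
$\left(-560636 + 2641010\right) + y = \left(-560636 + 2641010\right) - 1516906 = 2080374 - 1516906 = 563468$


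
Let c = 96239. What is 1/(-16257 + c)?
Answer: 1/79982 ≈ 1.2503e-5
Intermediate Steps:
1/(-16257 + c) = 1/(-16257 + 96239) = 1/79982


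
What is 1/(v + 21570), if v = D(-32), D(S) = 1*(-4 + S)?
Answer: 1/21534 ≈ 4.6438e-5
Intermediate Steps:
D(S) = -4 + S
v = -36 (v = -4 - 32 = -36)
1/(v + 21570) = 1/(-36 + 21570) = 1/21534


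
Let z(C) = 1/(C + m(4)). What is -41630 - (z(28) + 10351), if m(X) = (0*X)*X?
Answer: -1455469/28 ≈ -51981.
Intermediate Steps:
m(X) = 0 (m(X) = 0*X = 0)
z(C) = 1/C (z(C) = 1/(C + 0) = 1/C)
-41630 - (z(28) + 10351) = -41630 - (1/28 + 10351) = -41630 - 1*289829/28 = -41630 - 289829/28 = -1455469/28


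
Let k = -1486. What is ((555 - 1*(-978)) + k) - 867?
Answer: -820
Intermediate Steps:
((555 - 1*(-978)) + k) - 867 = ((555 - 1*(-978)) - 1486) - 867 = ((555 + 978) - 1486) - 867 = (1533 - 1486) - 867 = 47 - 867 = -820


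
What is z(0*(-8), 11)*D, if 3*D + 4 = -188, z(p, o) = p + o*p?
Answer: 0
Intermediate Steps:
D = -64 (D = -4/3 + (1/3)*(-188) = -4/3 - 188/3 = -64)
z(0*(-8), 11)*D = ((0*(-8))*(1 + 11))*(-64) = (0*12)*(-64) = 0*(-64) = 0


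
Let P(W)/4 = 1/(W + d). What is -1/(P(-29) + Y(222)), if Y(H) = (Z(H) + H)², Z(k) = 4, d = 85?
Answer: -14/715065 ≈ -1.9579e-5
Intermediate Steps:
P(W) = 4/(85 + W) (P(W) = 4/(W + 85) = 4/(85 + W))
Y(H) = (4 + H)²
-1/(P(-29) + Y(222)) = -1/(4/(85 - 29) + (4 + 222)²) = -1/(4/56 + 226²) = -1/(4*(1/56) + 51076) = -1/(1/14 + 51076) = -1/715065/14 = -1*14/715065 = -14/715065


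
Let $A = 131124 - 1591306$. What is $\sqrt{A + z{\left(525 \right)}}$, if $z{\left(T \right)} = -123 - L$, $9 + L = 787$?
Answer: $i \sqrt{1461083} \approx 1208.8 i$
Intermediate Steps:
$L = 778$ ($L = -9 + 787 = 778$)
$z{\left(T \right)} = -901$ ($z{\left(T \right)} = -123 - 778 = -901$)
$A = -1460182$
$\sqrt{A + z{\left(525 \right)}} = \sqrt{-1460182 - 901} = \sqrt{-1461083} = i \sqrt{1461083}$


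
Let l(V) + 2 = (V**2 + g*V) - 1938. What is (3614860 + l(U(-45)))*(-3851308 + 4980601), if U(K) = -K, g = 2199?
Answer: 4194081272700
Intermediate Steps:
l(V) = -1940 + V**2 + 2199*V (l(V) = -2 + ((V**2 + 2199*V) - 1938) = -2 + (-1938 + V**2 + 2199*V) = -1940 + V**2 + 2199*V)
(3614860 + l(U(-45)))*(-3851308 + 4980601) = (3614860 + (-1940 + (-1*(-45))**2 + 2199*(-1*(-45))))*(-3851308 + 4980601) = (3614860 + (-1940 + 45**2 + 2199*45))*1129293 = (3614860 + (-1940 + 2025 + 98955))*1129293 = (3614860 + 99040)*1129293 = 3713900*1129293 = 4194081272700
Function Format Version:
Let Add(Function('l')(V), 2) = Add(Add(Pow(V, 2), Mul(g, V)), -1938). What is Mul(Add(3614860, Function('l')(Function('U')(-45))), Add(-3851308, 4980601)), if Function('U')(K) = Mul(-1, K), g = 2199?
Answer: 4194081272700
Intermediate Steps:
Function('l')(V) = Add(-1940, Pow(V, 2), Mul(2199, V)) (Function('l')(V) = Add(-2, Add(Add(Pow(V, 2), Mul(2199, V)), -1938)) = Add(-2, Add(-1938, Pow(V, 2), Mul(2199, V))) = Add(-1940, Pow(V, 2), Mul(2199, V)))
Mul(Add(3614860, Function('l')(Function('U')(-45))), Add(-3851308, 4980601)) = Mul(Add(3614860, Add(-1940, Pow(Mul(-1, -45), 2), Mul(2199, Mul(-1, -45)))), Add(-3851308, 4980601)) = Mul(Add(3614860, Add(-1940, Pow(45, 2), Mul(2199, 45))), 1129293) = Mul(Add(3614860, Add(-1940, 2025, 98955)), 1129293) = Mul(Add(3614860, 99040), 1129293) = Mul(3713900, 1129293) = 4194081272700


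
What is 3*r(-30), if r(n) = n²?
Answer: 2700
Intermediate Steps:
3*r(-30) = 3*(-30)² = 3*900 = 2700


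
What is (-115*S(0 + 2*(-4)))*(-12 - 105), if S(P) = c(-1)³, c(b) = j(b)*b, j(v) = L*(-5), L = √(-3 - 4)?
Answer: -11773125*I*√7 ≈ -3.1149e+7*I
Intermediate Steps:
L = I*√7 (L = √(-7) = I*√7 ≈ 2.6458*I)
j(v) = -5*I*√7 (j(v) = (I*√7)*(-5) = -5*I*√7)
c(b) = -5*I*b*√7 (c(b) = (-5*I*√7)*b = -5*I*b*√7)
S(P) = -875*I*√7 (S(P) = (-5*I*(-1)*√7)³ = (5*I*√7)³ = -875*I*√7)
(-115*S(0 + 2*(-4)))*(-12 - 105) = (-(-100625)*I*√7)*(-12 - 105) = (100625*I*√7)*(-117) = -11773125*I*√7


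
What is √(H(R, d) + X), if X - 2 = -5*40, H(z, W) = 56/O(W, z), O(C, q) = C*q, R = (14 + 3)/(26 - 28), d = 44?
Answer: I*√6929098/187 ≈ 14.077*I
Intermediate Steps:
R = -17/2 (R = 17/(-2) = 17*(-½) = -17/2 ≈ -8.5000)
H(z, W) = 56/(W*z) (H(z, W) = 56/((W*z)) = 56*(1/(W*z)) = 56/(W*z))
X = -198 (X = 2 - 5*40 = 2 - 200 = -198)
√(H(R, d) + X) = √(56/(44*(-17/2)) - 198) = √(56*(1/44)*(-2/17) - 198) = √(-28/187 - 198) = √(-37054/187) = I*√6929098/187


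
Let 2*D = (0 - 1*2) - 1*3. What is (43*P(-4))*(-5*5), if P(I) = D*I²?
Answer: 43000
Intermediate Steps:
D = -5/2 (D = ((0 - 1*2) - 1*3)/2 = ((0 - 2) - 3)/2 = (-2 - 3)/2 = (½)*(-5) = -5/2 ≈ -2.5000)
P(I) = -5*I²/2
(43*P(-4))*(-5*5) = (43*(-5/2*(-4)²))*(-5*5) = (43*(-5/2*16))*(-25) = (43*(-40))*(-25) = -1720*(-25) = 43000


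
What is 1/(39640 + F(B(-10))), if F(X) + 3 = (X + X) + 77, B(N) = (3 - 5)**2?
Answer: 1/39722 ≈ 2.5175e-5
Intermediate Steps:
B(N) = 4 (B(N) = (-2)**2 = 4)
F(X) = 74 + 2*X (F(X) = -3 + ((X + X) + 77) = -3 + (2*X + 77) = -3 + (77 + 2*X) = 74 + 2*X)
1/(39640 + F(B(-10))) = 1/(39640 + (74 + 2*4)) = 1/(39640 + (74 + 8)) = 1/(39640 + 82) = 1/39722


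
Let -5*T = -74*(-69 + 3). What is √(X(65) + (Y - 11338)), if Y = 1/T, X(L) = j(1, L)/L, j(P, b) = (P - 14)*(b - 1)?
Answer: I*√1692223954905/12210 ≈ 106.54*I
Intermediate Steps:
j(P, b) = (-1 + b)*(-14 + P) (j(P, b) = (-14 + P)*(-1 + b) = (-1 + b)*(-14 + P))
X(L) = (13 - 13*L)/L (X(L) = (14 - 1*1 - 14*L + 1*L)/L = (14 - 1 - 14*L + L)/L = (13 - 13*L)/L)
T = -4884/5 (T = -(-74)*(-69 + 3)/5 = -(-74)*(-66)/5 = -⅕*4884 = -4884/5 ≈ -976.80)
Y = -5/4884 (Y = 1/(-4884/5) = -5/4884 ≈ -0.0010238)
√(X(65) + (Y - 11338)) = √((-13 + 13/65) + (-5/4884 - 11338)) = √((-13 + 13*(1/65)) - 55374797/4884) = √((-13 + ⅕) - 55374797/4884) = √(-64/5 - 55374797/4884) = √(-277186561/24420) = I*√1692223954905/12210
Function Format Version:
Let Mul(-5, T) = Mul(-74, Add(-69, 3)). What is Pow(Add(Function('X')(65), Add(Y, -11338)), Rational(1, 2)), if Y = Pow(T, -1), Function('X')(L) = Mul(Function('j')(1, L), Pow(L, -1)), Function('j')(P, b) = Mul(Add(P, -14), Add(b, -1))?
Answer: Mul(Rational(1, 12210), I, Pow(1692223954905, Rational(1, 2))) ≈ Mul(106.54, I)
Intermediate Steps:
Function('j')(P, b) = Mul(Add(-1, b), Add(-14, P)) (Function('j')(P, b) = Mul(Add(-14, P), Add(-1, b)) = Mul(Add(-1, b), Add(-14, P)))
Function('X')(L) = Mul(Pow(L, -1), Add(13, Mul(-13, L))) (Function('X')(L) = Mul(Add(14, Mul(-1, 1), Mul(-14, L), Mul(1, L)), Pow(L, -1)) = Mul(Add(14, -1, Mul(-14, L), L), Pow(L, -1)) = Mul(Add(13, Mul(-13, L)), Pow(L, -1)) = Mul(Pow(L, -1), Add(13, Mul(-13, L))))
T = Rational(-4884, 5) (T = Mul(Rational(-1, 5), Mul(-74, Add(-69, 3))) = Mul(Rational(-1, 5), Mul(-74, -66)) = Mul(Rational(-1, 5), 4884) = Rational(-4884, 5) ≈ -976.80)
Y = Rational(-5, 4884) (Y = Pow(Rational(-4884, 5), -1) = Rational(-5, 4884) ≈ -0.0010238)
Pow(Add(Function('X')(65), Add(Y, -11338)), Rational(1, 2)) = Pow(Add(Add(-13, Mul(13, Pow(65, -1))), Add(Rational(-5, 4884), -11338)), Rational(1, 2)) = Pow(Add(Add(-13, Mul(13, Rational(1, 65))), Rational(-55374797, 4884)), Rational(1, 2)) = Pow(Add(Add(-13, Rational(1, 5)), Rational(-55374797, 4884)), Rational(1, 2)) = Pow(Add(Rational(-64, 5), Rational(-55374797, 4884)), Rational(1, 2)) = Pow(Rational(-277186561, 24420), Rational(1, 2)) = Mul(Rational(1, 12210), I, Pow(1692223954905, Rational(1, 2)))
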